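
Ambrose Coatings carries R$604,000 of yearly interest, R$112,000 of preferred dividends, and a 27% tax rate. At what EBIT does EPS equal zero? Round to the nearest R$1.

Grossing the preferred dividend up to pre-tax terms: R$112,000 / (1 − 0.27) = R$153,424.66.
EPS = 0 when EBIT covers interest plus the pre-tax preferred burden: R$604,000 + R$153,424.66 = R$757,424.66.

R$757,425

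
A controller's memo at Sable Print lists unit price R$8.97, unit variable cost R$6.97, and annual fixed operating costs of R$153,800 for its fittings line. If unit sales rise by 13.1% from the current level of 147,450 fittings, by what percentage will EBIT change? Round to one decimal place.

+27.4%

Total contribution margin = 147,450 × R$2.00 = R$294,900.00.
Subtracting fixed costs: EBIT = R$294,900.00 − R$153,800 = R$141,100.00.
So DOL = total CM / EBIT = R$294,900.00 / R$141,100.00 = 2.0900.
%ΔEBIT = DOL × %ΔSales = 2.0900 × +13.1% = +27.4%.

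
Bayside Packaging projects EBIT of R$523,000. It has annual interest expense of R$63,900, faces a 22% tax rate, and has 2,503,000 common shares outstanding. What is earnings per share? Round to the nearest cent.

R$0.14

Pre-tax income = R$523,000 − R$63,900.00 = R$459,100.00.
Net income = R$459,100.00 × (1 − 0.22) = R$358,098.00.
Per share: R$358,098.00 / 2,503,000 shares = R$0.14.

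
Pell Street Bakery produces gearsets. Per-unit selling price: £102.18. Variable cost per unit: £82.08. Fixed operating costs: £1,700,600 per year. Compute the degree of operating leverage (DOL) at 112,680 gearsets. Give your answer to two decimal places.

4.01

At 112,680 units, contribution = 112,680 × £20.10 = £2,264,868.00.
Subtracting fixed costs: EBIT = £2,264,868.00 − £1,700,600 = £564,268.00.
So DOL = total CM / EBIT = £2,264,868.00 / £564,268.00 = 4.0138.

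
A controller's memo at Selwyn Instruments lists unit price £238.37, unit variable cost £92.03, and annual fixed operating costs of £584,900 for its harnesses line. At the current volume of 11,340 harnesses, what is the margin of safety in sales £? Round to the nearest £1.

£1,750,385

Each unit contributes £238.37 − £92.03 = £146.34. Break-even units = £584,900 ÷ £146.34 = 3,996.86; break-even revenue = 3,996.86 × £238.37 = £952,730.72.
Actual sales revenue = 11,340 × £238.37 = £2,703,115.80.
Margin of safety = £2,703,115.80 − £952,730.72 = £1,750,385.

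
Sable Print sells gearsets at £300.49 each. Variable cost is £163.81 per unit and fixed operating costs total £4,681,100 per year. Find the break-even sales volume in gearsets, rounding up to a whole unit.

Unit CM = price − variable cost = £300.49 − £163.81 = £136.68.
Break-even volume = fixed costs ÷ CM per unit = £4,681,100 ÷ £136.68 = 34,248.61, so 34,249 gearsets.

34,249 gearsets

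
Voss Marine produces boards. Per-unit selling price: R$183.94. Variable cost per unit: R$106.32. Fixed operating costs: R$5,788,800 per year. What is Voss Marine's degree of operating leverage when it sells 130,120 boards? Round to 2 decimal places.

Total contribution margin = 130,120 × R$77.62 = R$10,099,914.40.
Subtracting fixed costs: EBIT = R$10,099,914.40 − R$5,788,800 = R$4,311,114.40.
Degree of operating leverage = R$10,099,914.40 / R$4,311,114.40 = 2.3428.

2.34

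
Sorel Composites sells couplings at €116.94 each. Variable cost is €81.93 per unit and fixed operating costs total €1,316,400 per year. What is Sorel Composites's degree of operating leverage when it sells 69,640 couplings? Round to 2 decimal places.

2.17

At 69,640 units, contribution = 69,640 × €35.01 = €2,438,096.40.
Subtracting fixed costs: EBIT = €2,438,096.40 − €1,316,400 = €1,121,696.40.
Degree of operating leverage = €2,438,096.40 / €1,121,696.40 = 2.1736.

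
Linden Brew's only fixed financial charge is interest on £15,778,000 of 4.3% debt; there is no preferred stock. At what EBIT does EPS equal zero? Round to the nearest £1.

£678,454

Annual interest = 4.3% × £15,778,000 = £678,454.00.
Without preferred stock the financial break-even is simply EBIT = interest = £678,454.00.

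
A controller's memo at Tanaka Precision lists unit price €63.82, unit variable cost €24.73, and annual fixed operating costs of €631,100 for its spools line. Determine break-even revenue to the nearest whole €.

€1,030,361

CM per unit = €63.82 − €24.73 = €39.09; CM ratio = €39.09 / €63.82 = 0.6125.
Break-even revenue = fixed costs × price ÷ CM = €631,100 × €63.82 ÷ €39.09 = €1,030,361.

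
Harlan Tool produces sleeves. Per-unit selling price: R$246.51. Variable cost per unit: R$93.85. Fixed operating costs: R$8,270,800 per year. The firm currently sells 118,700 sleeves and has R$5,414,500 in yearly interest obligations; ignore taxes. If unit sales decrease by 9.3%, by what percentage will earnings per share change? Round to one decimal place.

Total contribution margin = 118,700 × R$152.66 = R$18,120,742.00.
EBIT = R$18,120,742.00 − R$8,270,800 = R$9,849,942.00.
After interest of R$5,414,500.00, pre-tax earnings = R$4,435,442.00.
DCL = total CM / (EBIT − I) = R$18,120,742.00 / R$4,435,442.00 = 4.0854.
EPS therefore changes by 4.0854 × (-9.3%) = -38.0%.

-38.0%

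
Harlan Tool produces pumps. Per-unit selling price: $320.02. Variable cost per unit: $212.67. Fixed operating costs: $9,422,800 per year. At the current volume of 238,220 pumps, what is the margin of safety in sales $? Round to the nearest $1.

$48,144,951

Contribution margin per unit = $320.02 − $212.67 = $107.35. Break-even units = $9,422,800 ÷ $107.35 = 87,776.43; break-even revenue = 87,776.43 × $320.02 = $28,090,213.84.
Current sales = 238,220 × $320.02 = $76,235,164.40.
Margin of safety = $76,235,164.40 − $28,090,213.84 = $48,144,951.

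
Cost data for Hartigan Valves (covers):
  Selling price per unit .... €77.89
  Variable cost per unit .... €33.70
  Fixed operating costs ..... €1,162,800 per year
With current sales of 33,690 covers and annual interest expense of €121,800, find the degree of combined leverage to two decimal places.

At 33,690 units, contribution = 33,690 × €44.19 = €1,488,761.10.
Operating income = contribution − fixed costs = €1,488,761.10 − €1,162,800 = €325,961.10. Interest = €121,800.00.
DOL = €1,488,761.10 ÷ €325,961.10 = 4.5673; DFL = €325,961.10 ÷ €204,161.10 = 1.5966.
DCL = DOL × DFL = 4.5673 × 1.5966 = 7.2922.

7.29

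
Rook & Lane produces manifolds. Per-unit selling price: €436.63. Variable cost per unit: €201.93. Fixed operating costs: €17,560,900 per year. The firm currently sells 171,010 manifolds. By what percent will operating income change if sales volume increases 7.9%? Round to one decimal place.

+14.0%

At 171,010 units, contribution = 171,010 × €234.70 = €40,136,047.00.
Operating income = contribution − fixed costs = €40,136,047.00 − €17,560,900 = €22,575,147.00.
Degree of operating leverage = €40,136,047.00 / €22,575,147.00 = 1.7779.
%ΔEBIT = DOL × %ΔSales = 1.7779 × +7.9% = +14.0%.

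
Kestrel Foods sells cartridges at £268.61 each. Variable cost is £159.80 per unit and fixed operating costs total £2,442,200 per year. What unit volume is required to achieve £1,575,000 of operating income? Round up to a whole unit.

36,920 cartridges

Contribution margin per unit = £268.61 − £159.80 = £108.81.
Required volume = (fixed costs + target profit) ÷ CM = (£2,442,200 + £1,575,000) ÷ £108.81 = 36,919.40, so 36,920 cartridges.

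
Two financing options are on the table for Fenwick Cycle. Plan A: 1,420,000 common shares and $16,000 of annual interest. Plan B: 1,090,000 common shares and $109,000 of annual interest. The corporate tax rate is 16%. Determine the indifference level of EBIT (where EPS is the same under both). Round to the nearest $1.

At indifference, (EBIT − 16,000)(1 − t)/1,420,000 = (EBIT − 109,000)(1 − t)/1,090,000.
The (1 − t) factor cancels: (EBIT − 16,000) × 1,090,000 = (EBIT − 109,000) × 1,420,000.
Solving, EBIT = (109,000·1,420,000 − 16,000·1,090,000) / (1,420,000 − 1,090,000) = 137,340,000,000 / 330,000 = 416,181.82.

$416,182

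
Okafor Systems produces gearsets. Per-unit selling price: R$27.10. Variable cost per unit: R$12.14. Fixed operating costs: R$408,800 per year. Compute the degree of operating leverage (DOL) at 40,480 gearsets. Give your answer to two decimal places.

Contribution at this volume is 40,480 × R$14.96 = R$605,580.80.
Operating income = contribution − fixed costs = R$605,580.80 − R$408,800 = R$196,780.80.
So DOL = total CM / EBIT = R$605,580.80 / R$196,780.80 = 3.0774.

3.08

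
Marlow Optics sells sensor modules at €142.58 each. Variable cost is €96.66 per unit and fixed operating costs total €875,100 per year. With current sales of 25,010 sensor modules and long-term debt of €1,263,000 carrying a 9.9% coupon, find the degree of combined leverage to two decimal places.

7.74

At 25,010 units, contribution = 25,010 × €45.92 = €1,148,459.20.
Subtracting fixed costs: EBIT = €1,148,459.20 − €875,100 = €273,359.20. Interest = €125,037.00.
DOL = €1,148,459.20 ÷ €273,359.20 = 4.2013; DFL = €273,359.20 ÷ €148,322.20 = 1.8430.
DCL = DOL × DFL = 4.2013 × 1.8430 = 7.7430.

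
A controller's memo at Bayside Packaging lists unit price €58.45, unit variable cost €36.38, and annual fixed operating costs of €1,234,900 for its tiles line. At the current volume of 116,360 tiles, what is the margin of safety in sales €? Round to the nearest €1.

€3,530,743

Unit CM = price − variable cost = €58.45 − €36.38 = €22.07. Break-even units = €1,234,900 ÷ €22.07 = 55,953.78; break-even revenue = 55,953.78 × €58.45 = €3,270,498.64.
Current sales = 116,360 × €58.45 = €6,801,242.00.
Margin of safety = €6,801,242.00 − €3,270,498.64 = €3,530,743.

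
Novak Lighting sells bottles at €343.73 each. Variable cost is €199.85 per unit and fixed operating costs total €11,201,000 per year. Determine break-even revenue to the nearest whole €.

CM per unit = €343.73 − €199.85 = €143.88; CM ratio = €143.88 / €343.73 = 0.4186.
Break-even revenue = fixed costs × price ÷ CM = €11,201,000 × €343.73 ÷ €143.88 = €26,759,242.

€26,759,242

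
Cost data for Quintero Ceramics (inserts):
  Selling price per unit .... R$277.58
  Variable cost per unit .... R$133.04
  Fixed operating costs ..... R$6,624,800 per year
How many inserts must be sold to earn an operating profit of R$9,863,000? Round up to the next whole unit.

Contribution margin per unit = R$277.58 − R$133.04 = R$144.54.
Required volume = (fixed costs + target profit) ÷ CM = (R$6,624,800 + R$9,863,000) ÷ R$144.54 = 114,070.85, so 114,071 inserts.

114,071 inserts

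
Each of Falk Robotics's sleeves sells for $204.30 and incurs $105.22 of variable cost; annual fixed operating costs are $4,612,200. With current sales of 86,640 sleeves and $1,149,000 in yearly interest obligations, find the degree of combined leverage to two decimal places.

Contribution at this volume is 86,640 × $99.08 = $8,584,291.20.
Operating income = contribution − fixed costs = $8,584,291.20 − $4,612,200 = $3,972,091.20. Interest = $1,149,000.00, so EBIT − I = $2,823,091.20.
DCL = contribution ÷ (EBIT − I) = $8,584,291.20 ÷ $2,823,091.20 = 3.0407.

3.04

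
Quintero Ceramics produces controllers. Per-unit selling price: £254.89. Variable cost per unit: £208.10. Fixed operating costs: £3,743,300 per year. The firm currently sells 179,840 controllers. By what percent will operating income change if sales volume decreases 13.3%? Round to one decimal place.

-24.0%

Contribution at this volume is 179,840 × £46.79 = £8,414,713.60.
EBIT = £8,414,713.60 − £3,743,300 = £4,671,413.60.
So DOL = total CM / EBIT = £8,414,713.60 / £4,671,413.60 = 1.8013.
%ΔEBIT = DOL × %ΔSales = 1.8013 × -13.3% = -24.0%.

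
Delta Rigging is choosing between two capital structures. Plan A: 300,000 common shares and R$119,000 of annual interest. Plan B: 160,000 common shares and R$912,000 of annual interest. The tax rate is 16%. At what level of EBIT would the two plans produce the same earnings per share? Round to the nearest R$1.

At indifference, (EBIT − 119,000)(1 − t)/300,000 = (EBIT − 912,000)(1 − t)/160,000.
The (1 − t) factor cancels: (EBIT − 119,000) × 160,000 = (EBIT − 912,000) × 300,000.
EBIT × (300,000 − 160,000) = 912,000 × 300,000 − 119,000 × 160,000 = 254,560,000,000, so EBIT = 254,560,000,000 ÷ 140,000 = 1,818,285.71.

R$1,818,286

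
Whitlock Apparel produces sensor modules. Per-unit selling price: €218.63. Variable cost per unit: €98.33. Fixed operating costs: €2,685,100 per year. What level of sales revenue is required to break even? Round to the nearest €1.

€4,879,829

Contribution margin per unit = €218.63 − €98.33 = €120.30, a CM ratio of €120.30 ÷ €218.63 = 0.5502.
Break-even sales = FC ÷ CM ratio = €2,685,100 × €218.63 / €120.30 = €4,879,829.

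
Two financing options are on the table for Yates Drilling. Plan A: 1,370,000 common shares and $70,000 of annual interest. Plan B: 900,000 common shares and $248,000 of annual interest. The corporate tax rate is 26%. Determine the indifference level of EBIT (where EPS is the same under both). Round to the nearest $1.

$588,851

At indifference, (EBIT − 70,000)(1 − t)/1,370,000 = (EBIT − 248,000)(1 − t)/900,000.
The (1 − t) factor cancels: (EBIT − 70,000) × 900,000 = (EBIT − 248,000) × 1,370,000.
Solving, EBIT = (248,000·1,370,000 − 70,000·900,000) / (1,370,000 − 900,000) = 276,760,000,000 / 470,000 = 588,851.06.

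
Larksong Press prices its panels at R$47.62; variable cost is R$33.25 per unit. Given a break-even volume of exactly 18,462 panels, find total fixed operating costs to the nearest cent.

R$265,298.94

Contribution margin per unit = R$47.62 − R$33.25 = R$14.37.
Since BE = FC / CM, FC = 18,462 × R$14.37 = R$265,298.94.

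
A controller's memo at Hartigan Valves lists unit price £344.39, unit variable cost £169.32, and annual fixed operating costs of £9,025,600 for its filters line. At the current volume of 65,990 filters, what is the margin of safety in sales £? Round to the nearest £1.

£4,971,533

Contribution margin per unit = £344.39 − £169.32 = £175.07. Break-even units = £9,025,600 ÷ £175.07 = 51,554.24; break-even revenue = 51,554.24 × £344.39 = £17,754,763.15.
Current sales = 65,990 × £344.39 = £22,726,296.10.
Margin of safety = £22,726,296.10 − £17,754,763.15 = £4,971,533.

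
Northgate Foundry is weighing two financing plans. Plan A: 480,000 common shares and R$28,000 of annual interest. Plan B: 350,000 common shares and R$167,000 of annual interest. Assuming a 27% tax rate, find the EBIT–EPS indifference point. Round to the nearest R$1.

R$541,231

Set EPS_A = EPS_B: (EBIT − R$28,000)(1 − 0.27) ÷ 480,000 = (EBIT − R$167,000)(1 − 0.27) ÷ 350,000.
Cancelling (1 − t) and cross-multiplying: 350,000·(EBIT − 28,000) = 480,000·(EBIT − 167,000).
Solving, EBIT = (167,000·480,000 − 28,000·350,000) / (480,000 − 350,000) = 70,360,000,000 / 130,000 = 541,230.77.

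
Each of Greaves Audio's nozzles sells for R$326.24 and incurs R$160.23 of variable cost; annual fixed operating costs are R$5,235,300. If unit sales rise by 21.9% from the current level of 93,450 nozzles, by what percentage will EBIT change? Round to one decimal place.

+33.1%

Total contribution margin = 93,450 × R$166.01 = R$15,513,634.50.
EBIT = R$15,513,634.50 − R$5,235,300 = R$10,278,334.50.
Degree of operating leverage = R$15,513,634.50 / R$10,278,334.50 = 1.5094.
Operating income changes by 1.5094 × +21.9% = +33.1%.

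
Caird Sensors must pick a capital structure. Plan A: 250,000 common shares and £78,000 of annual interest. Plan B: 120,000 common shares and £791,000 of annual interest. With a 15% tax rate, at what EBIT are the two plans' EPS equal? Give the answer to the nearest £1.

£1,449,154

At indifference, (EBIT − 78,000)(1 − t)/250,000 = (EBIT − 791,000)(1 − t)/120,000.
The (1 − t) factor cancels: (EBIT − 78,000) × 120,000 = (EBIT − 791,000) × 250,000.
Solving, EBIT = (791,000·250,000 − 78,000·120,000) / (250,000 − 120,000) = 188,390,000,000 / 130,000 = 1,449,153.85.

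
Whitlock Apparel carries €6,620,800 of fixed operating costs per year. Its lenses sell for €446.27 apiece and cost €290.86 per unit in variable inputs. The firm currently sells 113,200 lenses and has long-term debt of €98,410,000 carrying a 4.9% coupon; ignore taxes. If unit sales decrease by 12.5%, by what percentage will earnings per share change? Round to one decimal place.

-35.8%

Contribution at this volume is 113,200 × €155.41 = €17,592,412.00.
Operating income = contribution − fixed costs = €17,592,412.00 − €6,620,800 = €10,971,612.00.
Interest = €4,822,090.00, so EBIT − I = €6,149,522.00.
Degree of combined leverage = contribution ÷ (EBIT − I) = €17,592,412.00 ÷ €6,149,522.00 = 2.8608.
%ΔEPS = DCL × %ΔSales = 2.8608 × -12.5% = -35.8%.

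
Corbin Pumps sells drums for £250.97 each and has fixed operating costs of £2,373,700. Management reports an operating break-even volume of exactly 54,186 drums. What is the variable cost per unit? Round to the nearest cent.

Contribution per unit must be FC / Q = £2,373,700 / 54,186 = £43.8065.
Hence VC = price − CM = £250.97 − £43.8065 = £207.16.

£207.16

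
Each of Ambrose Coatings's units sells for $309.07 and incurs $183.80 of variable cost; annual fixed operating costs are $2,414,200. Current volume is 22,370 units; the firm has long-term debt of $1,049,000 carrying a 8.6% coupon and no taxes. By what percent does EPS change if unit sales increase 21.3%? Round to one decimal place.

Total contribution margin = 22,370 × $125.27 = $2,802,289.90.
Subtracting fixed costs: EBIT = $2,802,289.90 − $2,414,200 = $388,089.90.
After interest of $90,214.00, pre-tax earnings = $297,875.90.
DCL = total CM / (EBIT − I) = $2,802,289.90 / $297,875.90 = 9.4076.
%ΔEPS = DCL × %ΔSales = 9.4076 × +21.3% = +200.4%.

+200.4%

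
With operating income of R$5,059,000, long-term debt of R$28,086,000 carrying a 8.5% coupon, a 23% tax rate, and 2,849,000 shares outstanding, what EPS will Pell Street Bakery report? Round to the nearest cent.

R$0.72

Pre-tax income = R$5,059,000 − R$2,387,310.00 = R$2,671,690.00.
After tax at 23%: net income = R$2,671,690.00 × 0.77 = R$2,057,201.30.
Per share: R$2,057,201.30 / 2,849,000 shares = R$0.72.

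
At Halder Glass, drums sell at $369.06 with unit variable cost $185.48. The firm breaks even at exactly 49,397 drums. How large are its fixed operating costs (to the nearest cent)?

Contribution margin per unit = $369.06 − $185.48 = $183.58.
Since BE = FC / CM, FC = 49,397 × $183.58 = $9,068,301.26.

$9,068,301.26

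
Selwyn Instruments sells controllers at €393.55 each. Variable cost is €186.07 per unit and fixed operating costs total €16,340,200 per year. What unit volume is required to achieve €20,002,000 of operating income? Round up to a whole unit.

175,161 controllers

Each unit contributes €393.55 − €186.07 = €207.48.
Need Q such that Q × €207.48 − €16,340,200 = €20,002,000, i.e. Q = €36,342,200 / €207.48 = 175,160.02 → 175,161.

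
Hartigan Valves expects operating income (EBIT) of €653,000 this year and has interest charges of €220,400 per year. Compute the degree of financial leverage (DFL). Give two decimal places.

1.51

Interest = €220,400.00.
Degree of financial leverage = EBIT / (EBIT − interest) = €653,000 / €432,600.00 = 1.5095.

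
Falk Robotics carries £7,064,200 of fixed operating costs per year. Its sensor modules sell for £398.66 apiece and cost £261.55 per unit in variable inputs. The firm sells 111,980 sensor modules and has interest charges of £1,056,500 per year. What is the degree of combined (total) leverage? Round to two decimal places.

At 111,980 units, contribution = 111,980 × £137.11 = £15,353,577.80.
Subtracting fixed costs: EBIT = £15,353,577.80 − £7,064,200 = £8,289,377.80. Interest = £1,056,500.00, so EBIT − I = £7,232,877.80.
Degree of total leverage = total CM / (EBIT − interest) = £15,353,577.80 / £7,232,877.80 = 2.1227.

2.12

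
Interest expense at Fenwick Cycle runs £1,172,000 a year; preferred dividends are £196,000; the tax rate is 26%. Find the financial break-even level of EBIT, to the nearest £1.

£1,436,865

Grossing the preferred dividend up to pre-tax terms: £196,000 / (1 − 0.26) = £264,864.86.
Financial break-even EBIT = interest + D_p ÷ (1 − t) = £1,172,000 + £264,864.86 = £1,436,864.86.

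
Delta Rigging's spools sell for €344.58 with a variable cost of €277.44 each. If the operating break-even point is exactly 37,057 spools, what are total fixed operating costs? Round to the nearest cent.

€2,488,006.98

Unit CM = price − variable cost = €344.58 − €277.44 = €67.14.
Since BE = FC / CM, FC = 37,057 × €67.14 = €2,488,006.98.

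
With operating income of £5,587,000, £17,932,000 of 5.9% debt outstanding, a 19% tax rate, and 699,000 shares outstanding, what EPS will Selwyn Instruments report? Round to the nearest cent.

Interest = £1,057,988.00, so EBT = £5,587,000 − £1,057,988.00 = £4,529,012.00.
Net income = £4,529,012.00 × (1 − 0.19) = £3,668,499.72.
EPS = £3,668,499.72 ÷ 699,000 = £5.25.

£5.25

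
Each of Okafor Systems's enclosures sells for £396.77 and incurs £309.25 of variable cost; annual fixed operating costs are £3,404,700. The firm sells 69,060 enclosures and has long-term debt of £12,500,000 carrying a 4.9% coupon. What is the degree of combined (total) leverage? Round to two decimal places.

2.98

At 69,060 units, contribution = 69,060 × £87.52 = £6,044,131.20.
Operating income = contribution − fixed costs = £6,044,131.20 − £3,404,700 = £2,639,431.20. Interest = £612,500.00.
DOL = £6,044,131.20 ÷ £2,639,431.20 = 2.2899; DFL = £2,639,431.20 ÷ £2,026,931.20 = 1.3022.
Combined leverage = 2.2899 × 1.3022 = 2.9819.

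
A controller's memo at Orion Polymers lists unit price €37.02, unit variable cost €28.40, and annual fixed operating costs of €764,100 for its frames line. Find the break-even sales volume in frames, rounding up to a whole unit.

Unit CM = price − variable cost = €37.02 − €28.40 = €8.62.
Units to break even: €764,100 ÷ €8.62 = 88,642.69, rounded up to 88,643.

88,643 frames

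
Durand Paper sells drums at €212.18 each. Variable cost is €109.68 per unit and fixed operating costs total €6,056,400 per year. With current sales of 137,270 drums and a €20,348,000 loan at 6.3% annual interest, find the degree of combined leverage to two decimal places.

2.09

Total contribution margin = 137,270 × €102.50 = €14,070,175.00.
EBIT = €14,070,175.00 − €6,056,400 = €8,013,775.00. Interest = €1,281,924.00, so EBIT − I = €6,731,851.00.
DCL = contribution ÷ (EBIT − I) = €14,070,175.00 ÷ €6,731,851.00 = 2.0901.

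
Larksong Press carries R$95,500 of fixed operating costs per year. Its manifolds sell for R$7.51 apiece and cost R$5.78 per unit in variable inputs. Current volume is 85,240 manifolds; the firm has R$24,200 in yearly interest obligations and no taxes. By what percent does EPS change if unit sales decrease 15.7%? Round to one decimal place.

-83.4%

Total contribution margin = 85,240 × R$1.73 = R$147,465.20.
Operating income = contribution − fixed costs = R$147,465.20 − R$95,500 = R$51,965.20.
Interest = R$24,200.00, so EBIT − I = R$27,765.20.
Degree of combined leverage = contribution ÷ (EBIT − I) = R$147,465.20 ÷ R$27,765.20 = 5.3112.
%ΔEPS = DCL × %ΔSales = 5.3112 × -15.7% = -83.4%.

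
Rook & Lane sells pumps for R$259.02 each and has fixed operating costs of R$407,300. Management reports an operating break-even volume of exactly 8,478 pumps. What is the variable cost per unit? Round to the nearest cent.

Contribution per unit must be FC / Q = R$407,300 / 8,478 = R$48.0420.
Hence VC = price − CM = R$259.02 − R$48.0420 = R$210.98.

R$210.98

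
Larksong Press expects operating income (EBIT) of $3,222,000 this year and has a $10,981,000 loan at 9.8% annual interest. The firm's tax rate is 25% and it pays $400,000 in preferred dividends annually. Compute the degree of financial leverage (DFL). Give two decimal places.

Annual interest charges come to $1,076,138.00.
Preferred dividends grossed up pre-tax: $400,000 / (1 − 0.25) = $533,333.33.
DFL = EBIT ÷ [EBIT − I − D_p/(1−t)] = $3,222,000 ÷ [$3,222,000 − $1,076,138.00 − $533,333.33] = $3,222,000 ÷ $1,612,528.67 = 1.9981.

2.00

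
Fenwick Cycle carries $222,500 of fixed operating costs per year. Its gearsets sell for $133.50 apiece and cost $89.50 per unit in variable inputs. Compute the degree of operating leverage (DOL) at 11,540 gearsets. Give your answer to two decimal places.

Total contribution margin = 11,540 × $44.00 = $507,760.00.
EBIT = $507,760.00 − $222,500 = $285,260.00.
DOL = contribution ÷ EBIT = $507,760.00 ÷ $285,260.00 = 1.7800.

1.78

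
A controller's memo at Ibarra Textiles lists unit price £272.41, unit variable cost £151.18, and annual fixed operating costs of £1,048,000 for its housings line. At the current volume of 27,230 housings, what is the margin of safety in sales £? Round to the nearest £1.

£5,062,815

Unit CM = price − variable cost = £272.41 − £151.18 = £121.23. Break-even units = £1,048,000 ÷ £121.23 = 8,644.72; break-even revenue = 8,644.72 × £272.41 = £2,354,909.51.
Current sales = 27,230 × £272.41 = £7,417,724.30.
Margin of safety = £7,417,724.30 − £2,354,909.51 = £5,062,815.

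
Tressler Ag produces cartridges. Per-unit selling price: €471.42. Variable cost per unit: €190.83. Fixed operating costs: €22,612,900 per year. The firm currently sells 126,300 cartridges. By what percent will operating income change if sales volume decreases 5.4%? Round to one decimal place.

Contribution at this volume is 126,300 × €280.59 = €35,438,517.00.
Operating income = contribution − fixed costs = €35,438,517.00 − €22,612,900 = €12,825,617.00.
DOL = contribution ÷ EBIT = €35,438,517.00 ÷ €12,825,617.00 = 2.7631.
%ΔEBIT = DOL × %ΔSales = 2.7631 × -5.4% = -14.9%.

-14.9%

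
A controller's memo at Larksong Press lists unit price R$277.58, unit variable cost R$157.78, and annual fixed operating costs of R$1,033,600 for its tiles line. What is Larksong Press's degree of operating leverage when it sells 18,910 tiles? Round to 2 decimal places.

1.84

Contribution at this volume is 18,910 × R$119.80 = R$2,265,418.00.
EBIT = R$2,265,418.00 − R$1,033,600 = R$1,231,818.00.
DOL = contribution ÷ EBIT = R$2,265,418.00 ÷ R$1,231,818.00 = 1.8391.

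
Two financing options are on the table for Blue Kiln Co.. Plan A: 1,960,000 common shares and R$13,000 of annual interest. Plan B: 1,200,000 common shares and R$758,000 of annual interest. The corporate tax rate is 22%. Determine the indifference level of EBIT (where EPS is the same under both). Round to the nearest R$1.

R$1,934,316

Set EPS_A = EPS_B: (EBIT − R$13,000)(1 − 0.22) ÷ 1,960,000 = (EBIT − R$758,000)(1 − 0.22) ÷ 1,200,000.
Cancelling (1 − t) and cross-multiplying: 1,200,000·(EBIT − 13,000) = 1,960,000·(EBIT − 758,000).
Solving, EBIT = (758,000·1,960,000 − 13,000·1,200,000) / (1,960,000 − 1,200,000) = 1,470,080,000,000 / 760,000 = 1,934,315.79.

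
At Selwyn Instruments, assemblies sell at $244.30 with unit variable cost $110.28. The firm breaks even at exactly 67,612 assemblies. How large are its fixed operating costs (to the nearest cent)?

$9,061,360.24

Each unit contributes $244.30 − $110.28 = $134.02.
Fixed costs = break-even units × CM = 67,612 × $134.02 = $9,061,360.24.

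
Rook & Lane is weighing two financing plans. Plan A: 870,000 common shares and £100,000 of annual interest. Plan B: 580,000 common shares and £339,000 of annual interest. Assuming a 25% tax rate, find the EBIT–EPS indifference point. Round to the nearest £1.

£817,000

At indifference, (EBIT − 100,000)(1 − t)/870,000 = (EBIT − 339,000)(1 − t)/580,000.
The (1 − t) factor cancels: (EBIT − 100,000) × 580,000 = (EBIT − 339,000) × 870,000.
EBIT × (870,000 − 580,000) = 339,000 × 870,000 − 100,000 × 580,000 = 236,930,000,000, so EBIT = 236,930,000,000 ÷ 290,000 = 817,000.00.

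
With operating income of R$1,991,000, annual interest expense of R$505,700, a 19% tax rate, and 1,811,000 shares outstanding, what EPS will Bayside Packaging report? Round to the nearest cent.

R$0.66

Interest = R$505,700.00, so EBT = R$1,991,000 − R$505,700.00 = R$1,485,300.00.
After tax at 19%: net income = R$1,485,300.00 × 0.81 = R$1,203,093.00.
Per share: R$1,203,093.00 / 1,811,000 shares = R$0.66.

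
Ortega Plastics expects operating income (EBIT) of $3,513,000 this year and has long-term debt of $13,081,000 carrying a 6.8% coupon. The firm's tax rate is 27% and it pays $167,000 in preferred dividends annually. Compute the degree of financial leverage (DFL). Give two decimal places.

1.47

Annual interest charges come to $889,508.00.
Pre-tax preferred-dividend burden = $167,000 ÷ (1 − 0.27) = $228,767.12.
DFL = EBIT ÷ [EBIT − I − D_p/(1−t)] = $3,513,000 ÷ [$3,513,000 − $889,508.00 − $228,767.12] = $3,513,000 ÷ $2,394,724.88 = 1.4670.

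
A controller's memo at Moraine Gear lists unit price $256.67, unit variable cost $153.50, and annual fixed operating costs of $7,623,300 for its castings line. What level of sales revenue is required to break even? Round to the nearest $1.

$18,965,517

Contribution margin per unit = $256.67 − $153.50 = $103.17, a CM ratio of $103.17 ÷ $256.67 = 0.4020.
Break-even sales = FC ÷ CM ratio = $7,623,300 × $256.67 / $103.17 = $18,965,517.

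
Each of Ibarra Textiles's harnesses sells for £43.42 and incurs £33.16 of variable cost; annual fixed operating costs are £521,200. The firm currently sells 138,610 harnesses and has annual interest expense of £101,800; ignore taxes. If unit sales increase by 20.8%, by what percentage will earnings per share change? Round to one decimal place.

Total contribution margin = 138,610 × £10.26 = £1,422,138.60.
EBIT = £1,422,138.60 − £521,200 = £900,938.60.
Interest = £101,800.00, so EBIT − I = £799,138.60.
DCL = total CM / (EBIT − I) = £1,422,138.60 / £799,138.60 = 1.7796.
EPS therefore changes by 1.7796 × (+20.8%) = +37.0%.

+37.0%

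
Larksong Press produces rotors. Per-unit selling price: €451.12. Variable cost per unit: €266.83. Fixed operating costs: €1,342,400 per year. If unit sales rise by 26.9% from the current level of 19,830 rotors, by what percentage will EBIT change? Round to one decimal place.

+42.5%

Contribution at this volume is 19,830 × €184.29 = €3,654,470.70.
Operating income = contribution − fixed costs = €3,654,470.70 − €1,342,400 = €2,312,070.70.
So DOL = total CM / EBIT = €3,654,470.70 / €2,312,070.70 = 1.5806.
Operating income changes by 1.5806 × +26.9% = +42.5%.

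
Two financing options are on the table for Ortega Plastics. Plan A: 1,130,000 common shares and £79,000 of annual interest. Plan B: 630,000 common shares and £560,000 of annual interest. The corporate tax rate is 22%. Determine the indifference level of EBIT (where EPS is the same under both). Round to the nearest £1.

Set EPS_A = EPS_B: (EBIT − £79,000)(1 − 0.22) ÷ 1,130,000 = (EBIT − £560,000)(1 − 0.22) ÷ 630,000.
The (1 − t) factor cancels: (EBIT − 79,000) × 630,000 = (EBIT − 560,000) × 1,130,000.
Solving, EBIT = (560,000·1,130,000 − 79,000·630,000) / (1,130,000 − 630,000) = 583,030,000,000 / 500,000 = 1,166,060.00.

£1,166,060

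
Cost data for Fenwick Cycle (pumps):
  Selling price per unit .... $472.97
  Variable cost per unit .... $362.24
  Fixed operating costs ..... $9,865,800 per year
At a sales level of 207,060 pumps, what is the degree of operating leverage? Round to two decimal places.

Contribution at this volume is 207,060 × $110.73 = $22,927,753.80.
Subtracting fixed costs: EBIT = $22,927,753.80 − $9,865,800 = $13,061,953.80.
Degree of operating leverage = $22,927,753.80 / $13,061,953.80 = 1.7553.

1.76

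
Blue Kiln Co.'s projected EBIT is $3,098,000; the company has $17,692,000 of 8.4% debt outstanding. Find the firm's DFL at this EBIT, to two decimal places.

Interest = $1,486,128.00.
DFL = EBIT ÷ (EBIT − I) = $3,098,000 ÷ ($3,098,000 − $1,486,128.00) = $3,098,000 ÷ $1,611,872.00 = 1.9220.

1.92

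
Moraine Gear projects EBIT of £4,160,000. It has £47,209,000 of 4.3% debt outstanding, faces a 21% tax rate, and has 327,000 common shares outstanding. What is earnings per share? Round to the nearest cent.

£5.15

Interest = £2,029,987.00, so EBT = £4,160,000 − £2,029,987.00 = £2,130,013.00.
After tax at 21%: net income = £2,130,013.00 × 0.79 = £1,682,710.27.
Per share: £1,682,710.27 / 327,000 shares = £5.15.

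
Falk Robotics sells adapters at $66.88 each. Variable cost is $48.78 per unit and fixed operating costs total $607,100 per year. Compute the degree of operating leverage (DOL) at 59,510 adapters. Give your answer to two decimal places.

2.29

At 59,510 units, contribution = 59,510 × $18.10 = $1,077,131.00.
Subtracting fixed costs: EBIT = $1,077,131.00 − $607,100 = $470,031.00.
So DOL = total CM / EBIT = $1,077,131.00 / $470,031.00 = 2.2916.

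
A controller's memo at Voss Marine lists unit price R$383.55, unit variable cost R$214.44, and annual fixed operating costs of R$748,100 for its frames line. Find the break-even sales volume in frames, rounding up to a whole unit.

4,424 frames

Each unit contributes R$383.55 − R$214.44 = R$169.11.
Units to break even: R$748,100 ÷ R$169.11 = 4,423.75, rounded up to 4,424.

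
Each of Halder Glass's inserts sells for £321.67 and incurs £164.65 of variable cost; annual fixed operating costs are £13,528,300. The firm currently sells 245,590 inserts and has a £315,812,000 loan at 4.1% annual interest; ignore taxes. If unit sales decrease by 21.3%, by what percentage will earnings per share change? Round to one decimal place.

Total contribution margin = 245,590 × £157.02 = £38,562,541.80.
Subtracting fixed costs: EBIT = £38,562,541.80 − £13,528,300 = £25,034,241.80.
After interest of £12,948,292.00, pre-tax earnings = £12,085,949.80.
DCL = total CM / (EBIT − I) = £38,562,541.80 / £12,085,949.80 = 3.1907.
EPS therefore changes by 3.1907 × (-21.3%) = -68.0%.

-68.0%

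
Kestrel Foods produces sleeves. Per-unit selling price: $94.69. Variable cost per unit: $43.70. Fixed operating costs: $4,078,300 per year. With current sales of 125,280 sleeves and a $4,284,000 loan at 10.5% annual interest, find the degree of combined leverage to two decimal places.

Contribution at this volume is 125,280 × $50.99 = $6,388,027.20.
EBIT = $6,388,027.20 − $4,078,300 = $2,309,727.20. Interest = $449,820.00.
DOL = $6,388,027.20 ÷ $2,309,727.20 = 2.7657; DFL = $2,309,727.20 ÷ $1,859,907.20 = 1.2419.
DCL = DOL × DFL = 2.7657 × 1.2419 = 3.4347.

3.43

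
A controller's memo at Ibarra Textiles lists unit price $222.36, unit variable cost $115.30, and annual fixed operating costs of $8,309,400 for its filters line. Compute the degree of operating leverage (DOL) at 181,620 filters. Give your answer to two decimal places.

1.75

Total contribution margin = 181,620 × $107.06 = $19,444,237.20.
EBIT = $19,444,237.20 − $8,309,400 = $11,134,837.20.
Degree of operating leverage = $19,444,237.20 / $11,134,837.20 = 1.7463.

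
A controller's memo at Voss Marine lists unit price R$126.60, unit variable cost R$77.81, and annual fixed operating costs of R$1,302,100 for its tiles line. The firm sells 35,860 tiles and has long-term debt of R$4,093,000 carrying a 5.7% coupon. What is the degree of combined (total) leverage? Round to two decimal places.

Total contribution margin = 35,860 × R$48.79 = R$1,749,609.40.
Subtracting fixed costs: EBIT = R$1,749,609.40 − R$1,302,100 = R$447,509.40. Interest = R$233,301.00, so EBIT − I = R$214,208.40.
DCL = contribution ÷ (EBIT − I) = R$1,749,609.40 ÷ R$214,208.40 = 8.1678.

8.17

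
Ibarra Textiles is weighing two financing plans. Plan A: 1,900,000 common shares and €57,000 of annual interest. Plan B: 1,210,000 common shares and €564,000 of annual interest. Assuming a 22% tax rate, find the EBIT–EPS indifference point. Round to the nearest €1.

At indifference, (EBIT − 57,000)(1 − t)/1,900,000 = (EBIT − 564,000)(1 − t)/1,210,000.
The (1 − t) factor cancels: (EBIT − 57,000) × 1,210,000 = (EBIT − 564,000) × 1,900,000.
Solving, EBIT = (564,000·1,900,000 − 57,000·1,210,000) / (1,900,000 − 1,210,000) = 1,002,630,000,000 / 690,000 = 1,453,086.96.

€1,453,087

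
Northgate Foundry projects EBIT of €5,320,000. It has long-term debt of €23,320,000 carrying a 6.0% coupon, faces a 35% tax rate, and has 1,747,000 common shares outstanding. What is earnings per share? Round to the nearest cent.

Interest = €1,399,200.00, so EBT = €5,320,000 − €1,399,200.00 = €3,920,800.00.
After tax at 35%: net income = €3,920,800.00 × 0.65 = €2,548,520.00.
EPS = €2,548,520.00 ÷ 1,747,000 = €1.46.

€1.46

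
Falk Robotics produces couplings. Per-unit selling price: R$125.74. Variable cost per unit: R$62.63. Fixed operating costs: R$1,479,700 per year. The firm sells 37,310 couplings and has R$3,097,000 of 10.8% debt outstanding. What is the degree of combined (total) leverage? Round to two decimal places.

4.36

Total contribution margin = 37,310 × R$63.11 = R$2,354,634.10.
EBIT = R$2,354,634.10 − R$1,479,700 = R$874,934.10. Interest = R$334,476.00, so EBIT − I = R$540,458.10.
Degree of total leverage = total CM / (EBIT − interest) = R$2,354,634.10 / R$540,458.10 = 4.3567.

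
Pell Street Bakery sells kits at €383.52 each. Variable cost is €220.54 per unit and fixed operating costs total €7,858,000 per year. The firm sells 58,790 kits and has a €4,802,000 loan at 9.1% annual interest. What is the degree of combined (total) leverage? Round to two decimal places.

At 58,790 units, contribution = 58,790 × €162.98 = €9,581,594.20.
EBIT = €9,581,594.20 − €7,858,000 = €1,723,594.20. Interest = €436,982.00.
DOL = €9,581,594.20 ÷ €1,723,594.20 = 5.5591; DFL = €1,723,594.20 ÷ €1,286,612.20 = 1.3396.
Combined leverage = 5.5591 × 1.3396 = 7.4470.

7.45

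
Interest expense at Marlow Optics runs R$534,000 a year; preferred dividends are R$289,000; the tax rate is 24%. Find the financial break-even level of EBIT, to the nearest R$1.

Grossing the preferred dividend up to pre-tax terms: R$289,000 / (1 − 0.24) = R$380,263.16.
EPS = 0 when EBIT covers interest plus the pre-tax preferred burden: R$534,000 + R$380,263.16 = R$914,263.16.

R$914,263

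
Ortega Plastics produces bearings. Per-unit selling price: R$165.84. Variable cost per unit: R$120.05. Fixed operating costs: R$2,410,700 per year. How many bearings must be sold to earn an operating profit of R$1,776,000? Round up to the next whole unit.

91,433 bearings

Unit CM = price − variable cost = R$165.84 − R$120.05 = R$45.79.
Required volume = (fixed costs + target profit) ÷ CM = (R$2,410,700 + R$1,776,000) ÷ R$45.79 = 91,432.63, so 91,433 bearings.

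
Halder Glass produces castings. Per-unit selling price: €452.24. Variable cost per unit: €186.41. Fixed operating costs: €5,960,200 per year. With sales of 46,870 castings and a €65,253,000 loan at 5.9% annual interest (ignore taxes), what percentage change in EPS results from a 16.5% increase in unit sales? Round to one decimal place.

Contribution at this volume is 46,870 × €265.83 = €12,459,452.10.
EBIT = €12,459,452.10 − €5,960,200 = €6,499,252.10.
After interest of €3,849,927.00, pre-tax earnings = €2,649,325.10.
Degree of combined leverage = contribution ÷ (EBIT − I) = €12,459,452.10 ÷ €2,649,325.10 = 4.7029.
EPS therefore changes by 4.7029 × (+16.5%) = +77.6%.

+77.6%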